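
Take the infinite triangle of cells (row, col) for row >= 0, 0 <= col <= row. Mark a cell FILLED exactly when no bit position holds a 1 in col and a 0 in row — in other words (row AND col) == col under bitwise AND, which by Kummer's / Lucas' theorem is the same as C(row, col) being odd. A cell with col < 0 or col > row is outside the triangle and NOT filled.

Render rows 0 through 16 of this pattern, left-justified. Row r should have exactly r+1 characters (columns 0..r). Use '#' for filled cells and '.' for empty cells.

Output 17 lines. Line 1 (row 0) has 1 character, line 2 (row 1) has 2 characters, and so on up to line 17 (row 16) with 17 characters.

Answer: #
##
#.#
####
#...#
##..##
#.#.#.#
########
#.......#
##......##
#.#.....#.#
####....####
#...#...#...#
##..##..##..##
#.#.#.#.#.#.#.#
################
#...............#

Derivation:
r0=0: #
r1=1: ##
r2=10: #.#
r3=11: ####
r4=100: #...#
r5=101: ##..##
r6=110: #.#.#.#
r7=111: ########
r8=1000: #.......#
r9=1001: ##......##
r10=1010: #.#.....#.#
r11=1011: ####....####
r12=1100: #...#...#...#
r13=1101: ##..##..##..##
r14=1110: #.#.#.#.#.#.#.#
r15=1111: ################
r16=10000: #...............#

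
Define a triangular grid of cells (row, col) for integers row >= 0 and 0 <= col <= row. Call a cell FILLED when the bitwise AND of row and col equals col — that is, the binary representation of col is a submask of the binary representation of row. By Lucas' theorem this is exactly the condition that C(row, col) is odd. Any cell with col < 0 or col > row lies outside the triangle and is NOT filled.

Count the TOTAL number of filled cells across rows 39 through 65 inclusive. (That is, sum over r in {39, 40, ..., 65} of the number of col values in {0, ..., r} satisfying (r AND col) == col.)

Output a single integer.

Answer: 454

Derivation:
r39=100111 pc4: +16 =16
r40=101000 pc2: +4 =20
r41=101001 pc3: +8 =28
r42=101010 pc3: +8 =36
r43=101011 pc4: +16 =52
r44=101100 pc3: +8 =60
r45=101101 pc4: +16 =76
r46=101110 pc4: +16 =92
r47=101111 pc5: +32 =124
r48=110000 pc2: +4 =128
r49=110001 pc3: +8 =136
r50=110010 pc3: +8 =144
r51=110011 pc4: +16 =160
r52=110100 pc3: +8 =168
r53=110101 pc4: +16 =184
r54=110110 pc4: +16 =200
r55=110111 pc5: +32 =232
r56=111000 pc3: +8 =240
r57=111001 pc4: +16 =256
r58=111010 pc4: +16 =272
r59=111011 pc5: +32 =304
r60=111100 pc4: +16 =320
r61=111101 pc5: +32 =352
r62=111110 pc5: +32 =384
r63=111111 pc6: +64 =448
r64=1000000 pc1: +2 =450
r65=1000001 pc2: +4 =454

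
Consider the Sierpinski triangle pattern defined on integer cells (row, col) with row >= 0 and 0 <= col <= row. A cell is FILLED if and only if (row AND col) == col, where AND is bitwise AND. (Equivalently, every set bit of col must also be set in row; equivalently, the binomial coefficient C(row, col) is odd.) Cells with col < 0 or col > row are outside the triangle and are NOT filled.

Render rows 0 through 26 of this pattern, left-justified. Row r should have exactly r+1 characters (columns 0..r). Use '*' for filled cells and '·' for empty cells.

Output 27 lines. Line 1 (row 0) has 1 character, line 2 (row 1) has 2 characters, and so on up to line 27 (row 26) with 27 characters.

r0=0: *
r1=1: **
r2=10: *·*
r3=11: ****
r4=100: *···*
r5=101: **··**
r6=110: *·*·*·*
r7=111: ********
r8=1000: *·······*
r9=1001: **······**
r10=1010: *·*·····*·*
r11=1011: ****····****
r12=1100: *···*···*···*
r13=1101: **··**··**··**
r14=1110: *·*·*·*·*·*·*·*
r15=1111: ****************
r16=10000: *···············*
r17=10001: **··············**
r18=10010: *·*·············*·*
r19=10011: ****············****
r20=10100: *···*···········*···*
r21=10101: **··**··········**··**
r22=10110: *·*·*·*·········*·*·*·*
r23=10111: ********········********
r24=11000: *·······*·······*·······*
r25=11001: **······**······**······**
r26=11010: *·*·····*·*·····*·*·····*·*

Answer: *
**
*·*
****
*···*
**··**
*·*·*·*
********
*·······*
**······**
*·*·····*·*
****····****
*···*···*···*
**··**··**··**
*·*·*·*·*·*·*·*
****************
*···············*
**··············**
*·*·············*·*
****············****
*···*···········*···*
**··**··········**··**
*·*·*·*·········*·*·*·*
********········********
*·······*·······*·······*
**······**······**······**
*·*·····*·*·····*·*·····*·*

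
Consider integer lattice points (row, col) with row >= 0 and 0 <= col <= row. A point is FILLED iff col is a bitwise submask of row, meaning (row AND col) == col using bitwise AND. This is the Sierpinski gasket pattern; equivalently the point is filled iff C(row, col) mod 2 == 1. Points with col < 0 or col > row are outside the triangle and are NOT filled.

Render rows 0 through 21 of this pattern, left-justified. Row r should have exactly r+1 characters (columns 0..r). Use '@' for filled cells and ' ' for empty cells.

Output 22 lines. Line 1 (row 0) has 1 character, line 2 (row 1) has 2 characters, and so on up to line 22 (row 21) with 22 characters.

Answer: @
@@
@ @
@@@@
@   @
@@  @@
@ @ @ @
@@@@@@@@
@       @
@@      @@
@ @     @ @
@@@@    @@@@
@   @   @   @
@@  @@  @@  @@
@ @ @ @ @ @ @ @
@@@@@@@@@@@@@@@@
@               @
@@              @@
@ @             @ @
@@@@            @@@@
@   @           @   @
@@  @@          @@  @@

Derivation:
r0=0: @
r1=1: @@
r2=10: @ @
r3=11: @@@@
r4=100: @   @
r5=101: @@  @@
r6=110: @ @ @ @
r7=111: @@@@@@@@
r8=1000: @       @
r9=1001: @@      @@
r10=1010: @ @     @ @
r11=1011: @@@@    @@@@
r12=1100: @   @   @   @
r13=1101: @@  @@  @@  @@
r14=1110: @ @ @ @ @ @ @ @
r15=1111: @@@@@@@@@@@@@@@@
r16=10000: @               @
r17=10001: @@              @@
r18=10010: @ @             @ @
r19=10011: @@@@            @@@@
r20=10100: @   @           @   @
r21=10101: @@  @@          @@  @@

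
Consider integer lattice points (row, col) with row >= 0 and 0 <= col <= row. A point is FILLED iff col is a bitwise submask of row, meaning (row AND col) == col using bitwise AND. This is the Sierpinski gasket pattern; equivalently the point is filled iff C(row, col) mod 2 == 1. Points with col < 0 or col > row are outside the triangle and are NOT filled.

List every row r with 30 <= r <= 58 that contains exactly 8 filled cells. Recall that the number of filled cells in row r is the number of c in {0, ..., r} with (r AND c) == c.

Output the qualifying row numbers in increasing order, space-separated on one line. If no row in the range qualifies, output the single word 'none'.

Answer: 35 37 38 41 42 44 49 50 52 56

Derivation:
Row r has 2^popcount(r) filled cells, so we need popcount(r) = log2(8) = 3.
Scan r = 30..58 and keep those with exactly 3 one-bits:
r=30=11110 popcount=4 -> skip
r=31=11111 popcount=5 -> skip
r=32=100000 popcount=1 -> skip
r=33=100001 popcount=2 -> skip
r=34=100010 popcount=2 -> skip
r=35=100011 popcount=3 -> KEEP
r=36=100100 popcount=2 -> skip
r=37=100101 popcount=3 -> KEEP
r=38=100110 popcount=3 -> KEEP
r=39=100111 popcount=4 -> skip
r=40=101000 popcount=2 -> skip
r=41=101001 popcount=3 -> KEEP
r=42=101010 popcount=3 -> KEEP
r=43=101011 popcount=4 -> skip
r=44=101100 popcount=3 -> KEEP
r=45=101101 popcount=4 -> skip
r=46=101110 popcount=4 -> skip
r=47=101111 popcount=5 -> skip
r=48=110000 popcount=2 -> skip
r=49=110001 popcount=3 -> KEEP
r=50=110010 popcount=3 -> KEEP
r=51=110011 popcount=4 -> skip
r=52=110100 popcount=3 -> KEEP
r=53=110101 popcount=4 -> skip
r=54=110110 popcount=4 -> skip
r=55=110111 popcount=5 -> skip
r=56=111000 popcount=3 -> KEEP
r=57=111001 popcount=4 -> skip
r=58=111010 popcount=4 -> skip
Kept rows: 35 37 38 41 42 44 49 50 52 56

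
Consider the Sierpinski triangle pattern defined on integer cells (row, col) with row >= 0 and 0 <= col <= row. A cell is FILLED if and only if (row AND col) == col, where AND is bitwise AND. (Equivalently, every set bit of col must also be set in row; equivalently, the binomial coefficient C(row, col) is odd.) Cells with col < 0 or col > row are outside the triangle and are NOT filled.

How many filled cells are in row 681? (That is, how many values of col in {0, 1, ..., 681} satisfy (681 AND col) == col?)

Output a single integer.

Answer: 32

Derivation:
681 in binary = 1010101001
popcount(681) = number of 1-bits in 1010101001 = 5
A col c satisfies (681 AND c) == c iff every set bit of c is also set in 681; each of the 5 set bits of 681 can independently be on or off in c.
count = 2^5 = 32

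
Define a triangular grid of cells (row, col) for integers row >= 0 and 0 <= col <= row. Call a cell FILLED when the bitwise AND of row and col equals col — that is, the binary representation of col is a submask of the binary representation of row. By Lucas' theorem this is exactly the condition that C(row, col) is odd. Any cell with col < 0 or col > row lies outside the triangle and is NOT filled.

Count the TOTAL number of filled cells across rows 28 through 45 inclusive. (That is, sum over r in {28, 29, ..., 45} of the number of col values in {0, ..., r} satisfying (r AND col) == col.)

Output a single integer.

r28=11100 pc3: +8 =8
r29=11101 pc4: +16 =24
r30=11110 pc4: +16 =40
r31=11111 pc5: +32 =72
r32=100000 pc1: +2 =74
r33=100001 pc2: +4 =78
r34=100010 pc2: +4 =82
r35=100011 pc3: +8 =90
r36=100100 pc2: +4 =94
r37=100101 pc3: +8 =102
r38=100110 pc3: +8 =110
r39=100111 pc4: +16 =126
r40=101000 pc2: +4 =130
r41=101001 pc3: +8 =138
r42=101010 pc3: +8 =146
r43=101011 pc4: +16 =162
r44=101100 pc3: +8 =170
r45=101101 pc4: +16 =186

Answer: 186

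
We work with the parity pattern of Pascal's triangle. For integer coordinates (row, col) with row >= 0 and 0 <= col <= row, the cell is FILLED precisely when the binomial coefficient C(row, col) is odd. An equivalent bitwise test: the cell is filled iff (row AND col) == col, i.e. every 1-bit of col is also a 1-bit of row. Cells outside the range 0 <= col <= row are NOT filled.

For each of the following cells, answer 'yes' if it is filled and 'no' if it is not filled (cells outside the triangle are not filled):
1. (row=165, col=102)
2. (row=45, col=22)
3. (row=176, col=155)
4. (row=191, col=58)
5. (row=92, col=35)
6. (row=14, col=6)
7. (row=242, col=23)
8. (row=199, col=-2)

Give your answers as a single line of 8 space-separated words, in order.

Answer: no no no yes no yes no no

Derivation:
(165,102): row=0b10100101, col=0b1100110, row AND col = 0b100100 = 36; 36 != 102 -> empty
(45,22): row=0b101101, col=0b10110, row AND col = 0b100 = 4; 4 != 22 -> empty
(176,155): row=0b10110000, col=0b10011011, row AND col = 0b10010000 = 144; 144 != 155 -> empty
(191,58): row=0b10111111, col=0b111010, row AND col = 0b111010 = 58; 58 == 58 -> filled
(92,35): row=0b1011100, col=0b100011, row AND col = 0b0 = 0; 0 != 35 -> empty
(14,6): row=0b1110, col=0b110, row AND col = 0b110 = 6; 6 == 6 -> filled
(242,23): row=0b11110010, col=0b10111, row AND col = 0b10010 = 18; 18 != 23 -> empty
(199,-2): col outside [0, 199] -> not filled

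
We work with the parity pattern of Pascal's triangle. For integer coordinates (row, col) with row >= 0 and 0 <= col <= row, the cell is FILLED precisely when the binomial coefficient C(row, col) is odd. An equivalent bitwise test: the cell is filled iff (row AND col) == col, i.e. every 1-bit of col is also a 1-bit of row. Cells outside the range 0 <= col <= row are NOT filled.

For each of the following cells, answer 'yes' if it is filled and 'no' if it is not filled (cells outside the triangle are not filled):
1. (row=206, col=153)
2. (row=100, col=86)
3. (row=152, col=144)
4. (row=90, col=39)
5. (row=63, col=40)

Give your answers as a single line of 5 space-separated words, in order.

Answer: no no yes no yes

Derivation:
(206,153): row=0b11001110, col=0b10011001, row AND col = 0b10001000 = 136; 136 != 153 -> empty
(100,86): row=0b1100100, col=0b1010110, row AND col = 0b1000100 = 68; 68 != 86 -> empty
(152,144): row=0b10011000, col=0b10010000, row AND col = 0b10010000 = 144; 144 == 144 -> filled
(90,39): row=0b1011010, col=0b100111, row AND col = 0b10 = 2; 2 != 39 -> empty
(63,40): row=0b111111, col=0b101000, row AND col = 0b101000 = 40; 40 == 40 -> filled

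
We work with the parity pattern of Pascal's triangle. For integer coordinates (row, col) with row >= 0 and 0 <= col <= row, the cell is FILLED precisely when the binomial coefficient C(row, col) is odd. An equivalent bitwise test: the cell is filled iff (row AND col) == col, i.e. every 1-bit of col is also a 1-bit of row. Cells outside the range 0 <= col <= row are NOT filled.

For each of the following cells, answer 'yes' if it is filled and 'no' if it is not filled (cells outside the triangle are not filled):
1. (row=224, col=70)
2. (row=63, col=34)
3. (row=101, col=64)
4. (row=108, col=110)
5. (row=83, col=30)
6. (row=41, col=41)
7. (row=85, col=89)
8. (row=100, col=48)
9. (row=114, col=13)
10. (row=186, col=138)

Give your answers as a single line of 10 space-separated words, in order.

(224,70): row=0b11100000, col=0b1000110, row AND col = 0b1000000 = 64; 64 != 70 -> empty
(63,34): row=0b111111, col=0b100010, row AND col = 0b100010 = 34; 34 == 34 -> filled
(101,64): row=0b1100101, col=0b1000000, row AND col = 0b1000000 = 64; 64 == 64 -> filled
(108,110): col outside [0, 108] -> not filled
(83,30): row=0b1010011, col=0b11110, row AND col = 0b10010 = 18; 18 != 30 -> empty
(41,41): row=0b101001, col=0b101001, row AND col = 0b101001 = 41; 41 == 41 -> filled
(85,89): col outside [0, 85] -> not filled
(100,48): row=0b1100100, col=0b110000, row AND col = 0b100000 = 32; 32 != 48 -> empty
(114,13): row=0b1110010, col=0b1101, row AND col = 0b0 = 0; 0 != 13 -> empty
(186,138): row=0b10111010, col=0b10001010, row AND col = 0b10001010 = 138; 138 == 138 -> filled

Answer: no yes yes no no yes no no no yes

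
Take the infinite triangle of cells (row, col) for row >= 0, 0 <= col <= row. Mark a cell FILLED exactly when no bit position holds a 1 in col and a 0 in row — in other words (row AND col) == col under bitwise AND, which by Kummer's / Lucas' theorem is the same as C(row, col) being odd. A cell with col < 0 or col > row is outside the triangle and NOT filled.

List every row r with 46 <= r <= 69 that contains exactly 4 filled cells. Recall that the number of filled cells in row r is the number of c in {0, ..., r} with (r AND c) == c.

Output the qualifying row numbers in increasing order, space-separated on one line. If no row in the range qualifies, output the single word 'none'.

Answer: 48 65 66 68

Derivation:
Row r has 2^popcount(r) filled cells, so we need popcount(r) = log2(4) = 2.
Scan r = 46..69 and keep those with exactly 2 one-bits:
r=46=101110 popcount=4 -> skip
r=47=101111 popcount=5 -> skip
r=48=110000 popcount=2 -> KEEP
r=49=110001 popcount=3 -> skip
r=50=110010 popcount=3 -> skip
r=51=110011 popcount=4 -> skip
r=52=110100 popcount=3 -> skip
r=53=110101 popcount=4 -> skip
r=54=110110 popcount=4 -> skip
r=55=110111 popcount=5 -> skip
r=56=111000 popcount=3 -> skip
r=57=111001 popcount=4 -> skip
r=58=111010 popcount=4 -> skip
r=59=111011 popcount=5 -> skip
r=60=111100 popcount=4 -> skip
r=61=111101 popcount=5 -> skip
r=62=111110 popcount=5 -> skip
r=63=111111 popcount=6 -> skip
r=64=1000000 popcount=1 -> skip
r=65=1000001 popcount=2 -> KEEP
r=66=1000010 popcount=2 -> KEEP
r=67=1000011 popcount=3 -> skip
r=68=1000100 popcount=2 -> KEEP
r=69=1000101 popcount=3 -> skip
Kept rows: 48 65 66 68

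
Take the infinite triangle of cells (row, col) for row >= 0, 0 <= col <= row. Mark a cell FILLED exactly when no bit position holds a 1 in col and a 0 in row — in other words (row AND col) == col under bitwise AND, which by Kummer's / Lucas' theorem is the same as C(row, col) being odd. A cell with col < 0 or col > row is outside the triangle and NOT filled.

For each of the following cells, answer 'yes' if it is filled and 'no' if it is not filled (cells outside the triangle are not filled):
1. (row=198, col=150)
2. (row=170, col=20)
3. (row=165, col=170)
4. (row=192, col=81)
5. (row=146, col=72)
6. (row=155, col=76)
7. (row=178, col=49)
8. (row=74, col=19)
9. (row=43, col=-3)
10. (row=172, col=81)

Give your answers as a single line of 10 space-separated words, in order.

(198,150): row=0b11000110, col=0b10010110, row AND col = 0b10000110 = 134; 134 != 150 -> empty
(170,20): row=0b10101010, col=0b10100, row AND col = 0b0 = 0; 0 != 20 -> empty
(165,170): col outside [0, 165] -> not filled
(192,81): row=0b11000000, col=0b1010001, row AND col = 0b1000000 = 64; 64 != 81 -> empty
(146,72): row=0b10010010, col=0b1001000, row AND col = 0b0 = 0; 0 != 72 -> empty
(155,76): row=0b10011011, col=0b1001100, row AND col = 0b1000 = 8; 8 != 76 -> empty
(178,49): row=0b10110010, col=0b110001, row AND col = 0b110000 = 48; 48 != 49 -> empty
(74,19): row=0b1001010, col=0b10011, row AND col = 0b10 = 2; 2 != 19 -> empty
(43,-3): col outside [0, 43] -> not filled
(172,81): row=0b10101100, col=0b1010001, row AND col = 0b0 = 0; 0 != 81 -> empty

Answer: no no no no no no no no no no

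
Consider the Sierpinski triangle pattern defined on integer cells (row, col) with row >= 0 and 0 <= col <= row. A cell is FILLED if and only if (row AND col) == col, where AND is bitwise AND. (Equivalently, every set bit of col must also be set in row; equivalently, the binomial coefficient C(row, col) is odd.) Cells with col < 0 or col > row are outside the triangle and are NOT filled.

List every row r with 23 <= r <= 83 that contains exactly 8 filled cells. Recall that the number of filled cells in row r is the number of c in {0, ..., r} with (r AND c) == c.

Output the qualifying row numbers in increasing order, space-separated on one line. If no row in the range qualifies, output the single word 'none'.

Row r has 2^popcount(r) filled cells, so we need popcount(r) = log2(8) = 3.
Scan r = 23..83 and keep those with exactly 3 one-bits:
r=23=10111 popcount=4 -> skip
r=24=11000 popcount=2 -> skip
r=25=11001 popcount=3 -> KEEP
r=26=11010 popcount=3 -> KEEP
r=27=11011 popcount=4 -> skip
r=28=11100 popcount=3 -> KEEP
r=29=11101 popcount=4 -> skip
r=30=11110 popcount=4 -> skip
r=31=11111 popcount=5 -> skip
r=32=100000 popcount=1 -> skip
r=33=100001 popcount=2 -> skip
r=34=100010 popcount=2 -> skip
r=35=100011 popcount=3 -> KEEP
r=36=100100 popcount=2 -> skip
r=37=100101 popcount=3 -> KEEP
r=38=100110 popcount=3 -> KEEP
r=39=100111 popcount=4 -> skip
r=40=101000 popcount=2 -> skip
r=41=101001 popcount=3 -> KEEP
r=42=101010 popcount=3 -> KEEP
r=43=101011 popcount=4 -> skip
r=44=101100 popcount=3 -> KEEP
r=45=101101 popcount=4 -> skip
r=46=101110 popcount=4 -> skip
r=47=101111 popcount=5 -> skip
r=48=110000 popcount=2 -> skip
r=49=110001 popcount=3 -> KEEP
r=50=110010 popcount=3 -> KEEP
r=51=110011 popcount=4 -> skip
r=52=110100 popcount=3 -> KEEP
r=53=110101 popcount=4 -> skip
r=54=110110 popcount=4 -> skip
r=55=110111 popcount=5 -> skip
r=56=111000 popcount=3 -> KEEP
r=57=111001 popcount=4 -> skip
r=58=111010 popcount=4 -> skip
r=59=111011 popcount=5 -> skip
r=60=111100 popcount=4 -> skip
r=61=111101 popcount=5 -> skip
r=62=111110 popcount=5 -> skip
r=63=111111 popcount=6 -> skip
r=64=1000000 popcount=1 -> skip
r=65=1000001 popcount=2 -> skip
r=66=1000010 popcount=2 -> skip
r=67=1000011 popcount=3 -> KEEP
r=68=1000100 popcount=2 -> skip
r=69=1000101 popcount=3 -> KEEP
r=70=1000110 popcount=3 -> KEEP
r=71=1000111 popcount=4 -> skip
r=72=1001000 popcount=2 -> skip
r=73=1001001 popcount=3 -> KEEP
r=74=1001010 popcount=3 -> KEEP
r=75=1001011 popcount=4 -> skip
r=76=1001100 popcount=3 -> KEEP
r=77=1001101 popcount=4 -> skip
r=78=1001110 popcount=4 -> skip
r=79=1001111 popcount=5 -> skip
r=80=1010000 popcount=2 -> skip
r=81=1010001 popcount=3 -> KEEP
r=82=1010010 popcount=3 -> KEEP
r=83=1010011 popcount=4 -> skip
Kept rows: 25 26 28 35 37 38 41 42 44 49 50 52 56 67 69 70 73 74 76 81 82

Answer: 25 26 28 35 37 38 41 42 44 49 50 52 56 67 69 70 73 74 76 81 82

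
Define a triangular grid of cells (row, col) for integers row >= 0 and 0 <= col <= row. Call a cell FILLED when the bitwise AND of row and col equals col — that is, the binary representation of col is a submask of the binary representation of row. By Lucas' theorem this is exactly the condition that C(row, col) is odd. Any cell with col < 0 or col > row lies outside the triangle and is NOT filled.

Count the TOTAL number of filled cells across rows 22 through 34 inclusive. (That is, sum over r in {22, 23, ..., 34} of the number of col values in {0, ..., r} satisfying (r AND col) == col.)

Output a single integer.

r22=10110 pc3: +8 =8
r23=10111 pc4: +16 =24
r24=11000 pc2: +4 =28
r25=11001 pc3: +8 =36
r26=11010 pc3: +8 =44
r27=11011 pc4: +16 =60
r28=11100 pc3: +8 =68
r29=11101 pc4: +16 =84
r30=11110 pc4: +16 =100
r31=11111 pc5: +32 =132
r32=100000 pc1: +2 =134
r33=100001 pc2: +4 =138
r34=100010 pc2: +4 =142

Answer: 142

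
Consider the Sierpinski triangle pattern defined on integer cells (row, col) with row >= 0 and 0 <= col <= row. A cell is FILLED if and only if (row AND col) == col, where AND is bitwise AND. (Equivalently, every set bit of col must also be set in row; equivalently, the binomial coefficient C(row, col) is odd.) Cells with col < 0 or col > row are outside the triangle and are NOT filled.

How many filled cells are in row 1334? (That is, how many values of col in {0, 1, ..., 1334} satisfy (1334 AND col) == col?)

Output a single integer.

Answer: 64

Derivation:
1334 in binary = 10100110110
popcount(1334) = number of 1-bits in 10100110110 = 6
A col c satisfies (1334 AND c) == c iff every set bit of c is also set in 1334; each of the 6 set bits of 1334 can independently be on or off in c.
count = 2^6 = 64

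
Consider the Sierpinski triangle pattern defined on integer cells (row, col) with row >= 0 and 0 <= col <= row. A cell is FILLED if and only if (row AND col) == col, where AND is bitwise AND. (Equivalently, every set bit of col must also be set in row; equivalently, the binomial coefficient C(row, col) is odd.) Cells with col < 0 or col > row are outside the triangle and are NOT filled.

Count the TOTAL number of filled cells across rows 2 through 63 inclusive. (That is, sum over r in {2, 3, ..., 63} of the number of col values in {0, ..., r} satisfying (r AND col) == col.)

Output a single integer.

Answer: 726

Derivation:
r2=10 pc1: +2 =2
r3=11 pc2: +4 =6
r4=100 pc1: +2 =8
r5=101 pc2: +4 =12
r6=110 pc2: +4 =16
r7=111 pc3: +8 =24
r8=1000 pc1: +2 =26
r9=1001 pc2: +4 =30
r10=1010 pc2: +4 =34
r11=1011 pc3: +8 =42
r12=1100 pc2: +4 =46
r13=1101 pc3: +8 =54
r14=1110 pc3: +8 =62
r15=1111 pc4: +16 =78
r16=10000 pc1: +2 =80
r17=10001 pc2: +4 =84
r18=10010 pc2: +4 =88
r19=10011 pc3: +8 =96
r20=10100 pc2: +4 =100
r21=10101 pc3: +8 =108
r22=10110 pc3: +8 =116
r23=10111 pc4: +16 =132
r24=11000 pc2: +4 =136
r25=11001 pc3: +8 =144
r26=11010 pc3: +8 =152
r27=11011 pc4: +16 =168
r28=11100 pc3: +8 =176
r29=11101 pc4: +16 =192
r30=11110 pc4: +16 =208
r31=11111 pc5: +32 =240
r32=100000 pc1: +2 =242
r33=100001 pc2: +4 =246
r34=100010 pc2: +4 =250
r35=100011 pc3: +8 =258
r36=100100 pc2: +4 =262
r37=100101 pc3: +8 =270
r38=100110 pc3: +8 =278
r39=100111 pc4: +16 =294
r40=101000 pc2: +4 =298
r41=101001 pc3: +8 =306
r42=101010 pc3: +8 =314
r43=101011 pc4: +16 =330
r44=101100 pc3: +8 =338
r45=101101 pc4: +16 =354
r46=101110 pc4: +16 =370
r47=101111 pc5: +32 =402
r48=110000 pc2: +4 =406
r49=110001 pc3: +8 =414
r50=110010 pc3: +8 =422
r51=110011 pc4: +16 =438
r52=110100 pc3: +8 =446
r53=110101 pc4: +16 =462
r54=110110 pc4: +16 =478
r55=110111 pc5: +32 =510
r56=111000 pc3: +8 =518
r57=111001 pc4: +16 =534
r58=111010 pc4: +16 =550
r59=111011 pc5: +32 =582
r60=111100 pc4: +16 =598
r61=111101 pc5: +32 =630
r62=111110 pc5: +32 =662
r63=111111 pc6: +64 =726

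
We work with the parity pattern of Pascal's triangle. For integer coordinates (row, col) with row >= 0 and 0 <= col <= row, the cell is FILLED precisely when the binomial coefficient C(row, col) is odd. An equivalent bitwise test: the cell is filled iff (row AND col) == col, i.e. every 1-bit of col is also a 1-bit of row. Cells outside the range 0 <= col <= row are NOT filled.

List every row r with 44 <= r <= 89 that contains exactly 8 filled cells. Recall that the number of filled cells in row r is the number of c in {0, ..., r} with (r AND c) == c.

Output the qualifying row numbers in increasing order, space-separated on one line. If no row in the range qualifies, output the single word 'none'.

Row r has 2^popcount(r) filled cells, so we need popcount(r) = log2(8) = 3.
Scan r = 44..89 and keep those with exactly 3 one-bits:
r=44=101100 popcount=3 -> KEEP
r=45=101101 popcount=4 -> skip
r=46=101110 popcount=4 -> skip
r=47=101111 popcount=5 -> skip
r=48=110000 popcount=2 -> skip
r=49=110001 popcount=3 -> KEEP
r=50=110010 popcount=3 -> KEEP
r=51=110011 popcount=4 -> skip
r=52=110100 popcount=3 -> KEEP
r=53=110101 popcount=4 -> skip
r=54=110110 popcount=4 -> skip
r=55=110111 popcount=5 -> skip
r=56=111000 popcount=3 -> KEEP
r=57=111001 popcount=4 -> skip
r=58=111010 popcount=4 -> skip
r=59=111011 popcount=5 -> skip
r=60=111100 popcount=4 -> skip
r=61=111101 popcount=5 -> skip
r=62=111110 popcount=5 -> skip
r=63=111111 popcount=6 -> skip
r=64=1000000 popcount=1 -> skip
r=65=1000001 popcount=2 -> skip
r=66=1000010 popcount=2 -> skip
r=67=1000011 popcount=3 -> KEEP
r=68=1000100 popcount=2 -> skip
r=69=1000101 popcount=3 -> KEEP
r=70=1000110 popcount=3 -> KEEP
r=71=1000111 popcount=4 -> skip
r=72=1001000 popcount=2 -> skip
r=73=1001001 popcount=3 -> KEEP
r=74=1001010 popcount=3 -> KEEP
r=75=1001011 popcount=4 -> skip
r=76=1001100 popcount=3 -> KEEP
r=77=1001101 popcount=4 -> skip
r=78=1001110 popcount=4 -> skip
r=79=1001111 popcount=5 -> skip
r=80=1010000 popcount=2 -> skip
r=81=1010001 popcount=3 -> KEEP
r=82=1010010 popcount=3 -> KEEP
r=83=1010011 popcount=4 -> skip
r=84=1010100 popcount=3 -> KEEP
r=85=1010101 popcount=4 -> skip
r=86=1010110 popcount=4 -> skip
r=87=1010111 popcount=5 -> skip
r=88=1011000 popcount=3 -> KEEP
r=89=1011001 popcount=4 -> skip
Kept rows: 44 49 50 52 56 67 69 70 73 74 76 81 82 84 88

Answer: 44 49 50 52 56 67 69 70 73 74 76 81 82 84 88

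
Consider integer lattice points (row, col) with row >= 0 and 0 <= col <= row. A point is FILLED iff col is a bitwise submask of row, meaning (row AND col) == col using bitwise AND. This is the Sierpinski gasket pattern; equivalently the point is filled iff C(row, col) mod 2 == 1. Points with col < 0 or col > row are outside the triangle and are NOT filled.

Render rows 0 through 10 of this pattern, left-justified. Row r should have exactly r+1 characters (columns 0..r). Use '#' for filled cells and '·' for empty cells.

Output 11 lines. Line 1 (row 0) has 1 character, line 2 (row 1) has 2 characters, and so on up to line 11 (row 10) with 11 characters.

r0=0: #
r1=1: ##
r2=10: #·#
r3=11: ####
r4=100: #···#
r5=101: ##··##
r6=110: #·#·#·#
r7=111: ########
r8=1000: #·······#
r9=1001: ##······##
r10=1010: #·#·····#·#

Answer: #
##
#·#
####
#···#
##··##
#·#·#·#
########
#·······#
##······##
#·#·····#·#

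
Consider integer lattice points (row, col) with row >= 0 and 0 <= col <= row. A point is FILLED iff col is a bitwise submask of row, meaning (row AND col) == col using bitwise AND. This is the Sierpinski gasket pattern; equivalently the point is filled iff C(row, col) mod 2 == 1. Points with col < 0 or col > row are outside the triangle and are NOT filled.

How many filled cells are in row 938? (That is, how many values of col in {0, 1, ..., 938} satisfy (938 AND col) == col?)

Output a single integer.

Answer: 64

Derivation:
938 in binary = 1110101010
popcount(938) = number of 1-bits in 1110101010 = 6
A col c satisfies (938 AND c) == c iff every set bit of c is also set in 938; each of the 6 set bits of 938 can independently be on or off in c.
count = 2^6 = 64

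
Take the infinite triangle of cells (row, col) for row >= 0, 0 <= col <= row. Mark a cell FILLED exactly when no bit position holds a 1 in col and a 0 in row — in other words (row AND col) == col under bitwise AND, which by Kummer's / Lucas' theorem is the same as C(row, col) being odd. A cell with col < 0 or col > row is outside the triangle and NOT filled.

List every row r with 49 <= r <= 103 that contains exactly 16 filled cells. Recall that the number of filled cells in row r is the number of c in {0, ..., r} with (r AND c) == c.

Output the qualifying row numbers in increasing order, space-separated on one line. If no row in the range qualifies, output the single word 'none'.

Row r has 2^popcount(r) filled cells, so we need popcount(r) = log2(16) = 4.
Scan r = 49..103 and keep those with exactly 4 one-bits:
r=49=110001 popcount=3 -> skip
r=50=110010 popcount=3 -> skip
r=51=110011 popcount=4 -> KEEP
r=52=110100 popcount=3 -> skip
r=53=110101 popcount=4 -> KEEP
r=54=110110 popcount=4 -> KEEP
r=55=110111 popcount=5 -> skip
r=56=111000 popcount=3 -> skip
r=57=111001 popcount=4 -> KEEP
r=58=111010 popcount=4 -> KEEP
r=59=111011 popcount=5 -> skip
r=60=111100 popcount=4 -> KEEP
r=61=111101 popcount=5 -> skip
r=62=111110 popcount=5 -> skip
r=63=111111 popcount=6 -> skip
r=64=1000000 popcount=1 -> skip
r=65=1000001 popcount=2 -> skip
r=66=1000010 popcount=2 -> skip
r=67=1000011 popcount=3 -> skip
r=68=1000100 popcount=2 -> skip
r=69=1000101 popcount=3 -> skip
r=70=1000110 popcount=3 -> skip
r=71=1000111 popcount=4 -> KEEP
r=72=1001000 popcount=2 -> skip
r=73=1001001 popcount=3 -> skip
r=74=1001010 popcount=3 -> skip
r=75=1001011 popcount=4 -> KEEP
r=76=1001100 popcount=3 -> skip
r=77=1001101 popcount=4 -> KEEP
r=78=1001110 popcount=4 -> KEEP
r=79=1001111 popcount=5 -> skip
r=80=1010000 popcount=2 -> skip
r=81=1010001 popcount=3 -> skip
r=82=1010010 popcount=3 -> skip
r=83=1010011 popcount=4 -> KEEP
r=84=1010100 popcount=3 -> skip
r=85=1010101 popcount=4 -> KEEP
r=86=1010110 popcount=4 -> KEEP
r=87=1010111 popcount=5 -> skip
r=88=1011000 popcount=3 -> skip
r=89=1011001 popcount=4 -> KEEP
r=90=1011010 popcount=4 -> KEEP
r=91=1011011 popcount=5 -> skip
r=92=1011100 popcount=4 -> KEEP
r=93=1011101 popcount=5 -> skip
r=94=1011110 popcount=5 -> skip
r=95=1011111 popcount=6 -> skip
r=96=1100000 popcount=2 -> skip
r=97=1100001 popcount=3 -> skip
r=98=1100010 popcount=3 -> skip
r=99=1100011 popcount=4 -> KEEP
r=100=1100100 popcount=3 -> skip
r=101=1100101 popcount=4 -> KEEP
r=102=1100110 popcount=4 -> KEEP
r=103=1100111 popcount=5 -> skip
Kept rows: 51 53 54 57 58 60 71 75 77 78 83 85 86 89 90 92 99 101 102

Answer: 51 53 54 57 58 60 71 75 77 78 83 85 86 89 90 92 99 101 102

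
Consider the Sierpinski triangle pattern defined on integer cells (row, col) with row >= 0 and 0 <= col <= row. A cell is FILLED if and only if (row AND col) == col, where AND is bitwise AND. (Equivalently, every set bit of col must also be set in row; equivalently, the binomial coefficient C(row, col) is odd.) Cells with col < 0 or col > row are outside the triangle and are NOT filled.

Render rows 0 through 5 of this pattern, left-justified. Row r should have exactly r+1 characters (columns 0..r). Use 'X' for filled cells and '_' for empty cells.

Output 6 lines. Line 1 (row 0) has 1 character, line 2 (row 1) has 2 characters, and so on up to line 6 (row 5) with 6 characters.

r0=0: X
r1=1: XX
r2=10: X_X
r3=11: XXXX
r4=100: X___X
r5=101: XX__XX

Answer: X
XX
X_X
XXXX
X___X
XX__XX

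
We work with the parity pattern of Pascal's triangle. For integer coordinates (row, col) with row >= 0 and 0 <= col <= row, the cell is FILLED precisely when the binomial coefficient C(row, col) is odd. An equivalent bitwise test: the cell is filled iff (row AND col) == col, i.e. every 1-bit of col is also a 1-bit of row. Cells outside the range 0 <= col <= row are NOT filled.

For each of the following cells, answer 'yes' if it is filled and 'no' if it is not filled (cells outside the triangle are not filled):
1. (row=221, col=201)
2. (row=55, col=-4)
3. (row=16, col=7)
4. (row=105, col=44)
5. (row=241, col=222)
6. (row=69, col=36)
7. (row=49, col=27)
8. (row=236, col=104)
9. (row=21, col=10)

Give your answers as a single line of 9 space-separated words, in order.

Answer: yes no no no no no no yes no

Derivation:
(221,201): row=0b11011101, col=0b11001001, row AND col = 0b11001001 = 201; 201 == 201 -> filled
(55,-4): col outside [0, 55] -> not filled
(16,7): row=0b10000, col=0b111, row AND col = 0b0 = 0; 0 != 7 -> empty
(105,44): row=0b1101001, col=0b101100, row AND col = 0b101000 = 40; 40 != 44 -> empty
(241,222): row=0b11110001, col=0b11011110, row AND col = 0b11010000 = 208; 208 != 222 -> empty
(69,36): row=0b1000101, col=0b100100, row AND col = 0b100 = 4; 4 != 36 -> empty
(49,27): row=0b110001, col=0b11011, row AND col = 0b10001 = 17; 17 != 27 -> empty
(236,104): row=0b11101100, col=0b1101000, row AND col = 0b1101000 = 104; 104 == 104 -> filled
(21,10): row=0b10101, col=0b1010, row AND col = 0b0 = 0; 0 != 10 -> empty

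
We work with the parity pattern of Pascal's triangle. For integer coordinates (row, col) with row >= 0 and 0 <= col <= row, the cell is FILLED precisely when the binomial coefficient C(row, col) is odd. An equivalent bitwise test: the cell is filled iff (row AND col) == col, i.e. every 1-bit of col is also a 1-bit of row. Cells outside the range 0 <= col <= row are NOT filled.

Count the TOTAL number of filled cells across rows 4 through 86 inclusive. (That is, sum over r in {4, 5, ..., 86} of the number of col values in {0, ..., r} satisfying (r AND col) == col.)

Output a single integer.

Answer: 958

Derivation:
r4=100 pc1: +2 =2
r5=101 pc2: +4 =6
r6=110 pc2: +4 =10
r7=111 pc3: +8 =18
r8=1000 pc1: +2 =20
r9=1001 pc2: +4 =24
r10=1010 pc2: +4 =28
r11=1011 pc3: +8 =36
r12=1100 pc2: +4 =40
r13=1101 pc3: +8 =48
r14=1110 pc3: +8 =56
r15=1111 pc4: +16 =72
r16=10000 pc1: +2 =74
r17=10001 pc2: +4 =78
r18=10010 pc2: +4 =82
r19=10011 pc3: +8 =90
r20=10100 pc2: +4 =94
r21=10101 pc3: +8 =102
r22=10110 pc3: +8 =110
r23=10111 pc4: +16 =126
r24=11000 pc2: +4 =130
r25=11001 pc3: +8 =138
r26=11010 pc3: +8 =146
r27=11011 pc4: +16 =162
r28=11100 pc3: +8 =170
r29=11101 pc4: +16 =186
r30=11110 pc4: +16 =202
r31=11111 pc5: +32 =234
r32=100000 pc1: +2 =236
r33=100001 pc2: +4 =240
r34=100010 pc2: +4 =244
r35=100011 pc3: +8 =252
r36=100100 pc2: +4 =256
r37=100101 pc3: +8 =264
r38=100110 pc3: +8 =272
r39=100111 pc4: +16 =288
r40=101000 pc2: +4 =292
r41=101001 pc3: +8 =300
r42=101010 pc3: +8 =308
r43=101011 pc4: +16 =324
r44=101100 pc3: +8 =332
r45=101101 pc4: +16 =348
r46=101110 pc4: +16 =364
r47=101111 pc5: +32 =396
r48=110000 pc2: +4 =400
r49=110001 pc3: +8 =408
r50=110010 pc3: +8 =416
r51=110011 pc4: +16 =432
r52=110100 pc3: +8 =440
r53=110101 pc4: +16 =456
r54=110110 pc4: +16 =472
r55=110111 pc5: +32 =504
r56=111000 pc3: +8 =512
r57=111001 pc4: +16 =528
r58=111010 pc4: +16 =544
r59=111011 pc5: +32 =576
r60=111100 pc4: +16 =592
r61=111101 pc5: +32 =624
r62=111110 pc5: +32 =656
r63=111111 pc6: +64 =720
r64=1000000 pc1: +2 =722
r65=1000001 pc2: +4 =726
r66=1000010 pc2: +4 =730
r67=1000011 pc3: +8 =738
r68=1000100 pc2: +4 =742
r69=1000101 pc3: +8 =750
r70=1000110 pc3: +8 =758
r71=1000111 pc4: +16 =774
r72=1001000 pc2: +4 =778
r73=1001001 pc3: +8 =786
r74=1001010 pc3: +8 =794
r75=1001011 pc4: +16 =810
r76=1001100 pc3: +8 =818
r77=1001101 pc4: +16 =834
r78=1001110 pc4: +16 =850
r79=1001111 pc5: +32 =882
r80=1010000 pc2: +4 =886
r81=1010001 pc3: +8 =894
r82=1010010 pc3: +8 =902
r83=1010011 pc4: +16 =918
r84=1010100 pc3: +8 =926
r85=1010101 pc4: +16 =942
r86=1010110 pc4: +16 =958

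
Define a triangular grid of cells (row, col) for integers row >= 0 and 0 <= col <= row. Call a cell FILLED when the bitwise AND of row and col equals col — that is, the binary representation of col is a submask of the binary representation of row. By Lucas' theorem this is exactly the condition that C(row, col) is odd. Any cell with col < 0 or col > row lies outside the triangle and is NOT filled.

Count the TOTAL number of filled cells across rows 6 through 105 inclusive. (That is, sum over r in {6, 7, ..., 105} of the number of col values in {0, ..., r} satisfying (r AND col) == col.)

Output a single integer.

Answer: 1332

Derivation:
r6=110 pc2: +4 =4
r7=111 pc3: +8 =12
r8=1000 pc1: +2 =14
r9=1001 pc2: +4 =18
r10=1010 pc2: +4 =22
r11=1011 pc3: +8 =30
r12=1100 pc2: +4 =34
r13=1101 pc3: +8 =42
r14=1110 pc3: +8 =50
r15=1111 pc4: +16 =66
r16=10000 pc1: +2 =68
r17=10001 pc2: +4 =72
r18=10010 pc2: +4 =76
r19=10011 pc3: +8 =84
r20=10100 pc2: +4 =88
r21=10101 pc3: +8 =96
r22=10110 pc3: +8 =104
r23=10111 pc4: +16 =120
r24=11000 pc2: +4 =124
r25=11001 pc3: +8 =132
r26=11010 pc3: +8 =140
r27=11011 pc4: +16 =156
r28=11100 pc3: +8 =164
r29=11101 pc4: +16 =180
r30=11110 pc4: +16 =196
r31=11111 pc5: +32 =228
r32=100000 pc1: +2 =230
r33=100001 pc2: +4 =234
r34=100010 pc2: +4 =238
r35=100011 pc3: +8 =246
r36=100100 pc2: +4 =250
r37=100101 pc3: +8 =258
r38=100110 pc3: +8 =266
r39=100111 pc4: +16 =282
r40=101000 pc2: +4 =286
r41=101001 pc3: +8 =294
r42=101010 pc3: +8 =302
r43=101011 pc4: +16 =318
r44=101100 pc3: +8 =326
r45=101101 pc4: +16 =342
r46=101110 pc4: +16 =358
r47=101111 pc5: +32 =390
r48=110000 pc2: +4 =394
r49=110001 pc3: +8 =402
r50=110010 pc3: +8 =410
r51=110011 pc4: +16 =426
r52=110100 pc3: +8 =434
r53=110101 pc4: +16 =450
r54=110110 pc4: +16 =466
r55=110111 pc5: +32 =498
r56=111000 pc3: +8 =506
r57=111001 pc4: +16 =522
r58=111010 pc4: +16 =538
r59=111011 pc5: +32 =570
r60=111100 pc4: +16 =586
r61=111101 pc5: +32 =618
r62=111110 pc5: +32 =650
r63=111111 pc6: +64 =714
r64=1000000 pc1: +2 =716
r65=1000001 pc2: +4 =720
r66=1000010 pc2: +4 =724
r67=1000011 pc3: +8 =732
r68=1000100 pc2: +4 =736
r69=1000101 pc3: +8 =744
r70=1000110 pc3: +8 =752
r71=1000111 pc4: +16 =768
r72=1001000 pc2: +4 =772
r73=1001001 pc3: +8 =780
r74=1001010 pc3: +8 =788
r75=1001011 pc4: +16 =804
r76=1001100 pc3: +8 =812
r77=1001101 pc4: +16 =828
r78=1001110 pc4: +16 =844
r79=1001111 pc5: +32 =876
r80=1010000 pc2: +4 =880
r81=1010001 pc3: +8 =888
r82=1010010 pc3: +8 =896
r83=1010011 pc4: +16 =912
r84=1010100 pc3: +8 =920
r85=1010101 pc4: +16 =936
r86=1010110 pc4: +16 =952
r87=1010111 pc5: +32 =984
r88=1011000 pc3: +8 =992
r89=1011001 pc4: +16 =1008
r90=1011010 pc4: +16 =1024
r91=1011011 pc5: +32 =1056
r92=1011100 pc4: +16 =1072
r93=1011101 pc5: +32 =1104
r94=1011110 pc5: +32 =1136
r95=1011111 pc6: +64 =1200
r96=1100000 pc2: +4 =1204
r97=1100001 pc3: +8 =1212
r98=1100010 pc3: +8 =1220
r99=1100011 pc4: +16 =1236
r100=1100100 pc3: +8 =1244
r101=1100101 pc4: +16 =1260
r102=1100110 pc4: +16 =1276
r103=1100111 pc5: +32 =1308
r104=1101000 pc3: +8 =1316
r105=1101001 pc4: +16 =1332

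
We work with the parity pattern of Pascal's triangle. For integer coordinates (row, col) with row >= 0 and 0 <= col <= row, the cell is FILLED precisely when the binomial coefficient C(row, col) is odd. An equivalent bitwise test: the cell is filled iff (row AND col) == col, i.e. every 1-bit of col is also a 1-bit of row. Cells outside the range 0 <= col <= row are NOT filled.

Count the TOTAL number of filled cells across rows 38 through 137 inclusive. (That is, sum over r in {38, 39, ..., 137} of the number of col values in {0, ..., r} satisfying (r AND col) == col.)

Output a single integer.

r38=100110 pc3: +8 =8
r39=100111 pc4: +16 =24
r40=101000 pc2: +4 =28
r41=101001 pc3: +8 =36
r42=101010 pc3: +8 =44
r43=101011 pc4: +16 =60
r44=101100 pc3: +8 =68
r45=101101 pc4: +16 =84
r46=101110 pc4: +16 =100
r47=101111 pc5: +32 =132
r48=110000 pc2: +4 =136
r49=110001 pc3: +8 =144
r50=110010 pc3: +8 =152
r51=110011 pc4: +16 =168
r52=110100 pc3: +8 =176
r53=110101 pc4: +16 =192
r54=110110 pc4: +16 =208
r55=110111 pc5: +32 =240
r56=111000 pc3: +8 =248
r57=111001 pc4: +16 =264
r58=111010 pc4: +16 =280
r59=111011 pc5: +32 =312
r60=111100 pc4: +16 =328
r61=111101 pc5: +32 =360
r62=111110 pc5: +32 =392
r63=111111 pc6: +64 =456
r64=1000000 pc1: +2 =458
r65=1000001 pc2: +4 =462
r66=1000010 pc2: +4 =466
r67=1000011 pc3: +8 =474
r68=1000100 pc2: +4 =478
r69=1000101 pc3: +8 =486
r70=1000110 pc3: +8 =494
r71=1000111 pc4: +16 =510
r72=1001000 pc2: +4 =514
r73=1001001 pc3: +8 =522
r74=1001010 pc3: +8 =530
r75=1001011 pc4: +16 =546
r76=1001100 pc3: +8 =554
r77=1001101 pc4: +16 =570
r78=1001110 pc4: +16 =586
r79=1001111 pc5: +32 =618
r80=1010000 pc2: +4 =622
r81=1010001 pc3: +8 =630
r82=1010010 pc3: +8 =638
r83=1010011 pc4: +16 =654
r84=1010100 pc3: +8 =662
r85=1010101 pc4: +16 =678
r86=1010110 pc4: +16 =694
r87=1010111 pc5: +32 =726
r88=1011000 pc3: +8 =734
r89=1011001 pc4: +16 =750
r90=1011010 pc4: +16 =766
r91=1011011 pc5: +32 =798
r92=1011100 pc4: +16 =814
r93=1011101 pc5: +32 =846
r94=1011110 pc5: +32 =878
r95=1011111 pc6: +64 =942
r96=1100000 pc2: +4 =946
r97=1100001 pc3: +8 =954
r98=1100010 pc3: +8 =962
r99=1100011 pc4: +16 =978
r100=1100100 pc3: +8 =986
r101=1100101 pc4: +16 =1002
r102=1100110 pc4: +16 =1018
r103=1100111 pc5: +32 =1050
r104=1101000 pc3: +8 =1058
r105=1101001 pc4: +16 =1074
r106=1101010 pc4: +16 =1090
r107=1101011 pc5: +32 =1122
r108=1101100 pc4: +16 =1138
r109=1101101 pc5: +32 =1170
r110=1101110 pc5: +32 =1202
r111=1101111 pc6: +64 =1266
r112=1110000 pc3: +8 =1274
r113=1110001 pc4: +16 =1290
r114=1110010 pc4: +16 =1306
r115=1110011 pc5: +32 =1338
r116=1110100 pc4: +16 =1354
r117=1110101 pc5: +32 =1386
r118=1110110 pc5: +32 =1418
r119=1110111 pc6: +64 =1482
r120=1111000 pc4: +16 =1498
r121=1111001 pc5: +32 =1530
r122=1111010 pc5: +32 =1562
r123=1111011 pc6: +64 =1626
r124=1111100 pc5: +32 =1658
r125=1111101 pc6: +64 =1722
r126=1111110 pc6: +64 =1786
r127=1111111 pc7: +128 =1914
r128=10000000 pc1: +2 =1916
r129=10000001 pc2: +4 =1920
r130=10000010 pc2: +4 =1924
r131=10000011 pc3: +8 =1932
r132=10000100 pc2: +4 =1936
r133=10000101 pc3: +8 =1944
r134=10000110 pc3: +8 =1952
r135=10000111 pc4: +16 =1968
r136=10001000 pc2: +4 =1972
r137=10001001 pc3: +8 =1980

Answer: 1980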